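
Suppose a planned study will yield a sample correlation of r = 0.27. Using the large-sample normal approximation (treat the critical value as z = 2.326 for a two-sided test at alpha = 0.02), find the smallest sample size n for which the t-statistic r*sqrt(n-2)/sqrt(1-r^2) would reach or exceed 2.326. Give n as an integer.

71

Need r·√(n−2)/√(1−r²) ≥ 2.326
√(n−2) ≥ 2.326·√(1−0.0729) / 0.27 = 2.326·0.962860 / 0.27 = 8.2949
n−2 ≥ 68.8054  ⇒  n ≥ 70.8054
Smallest integer n = 71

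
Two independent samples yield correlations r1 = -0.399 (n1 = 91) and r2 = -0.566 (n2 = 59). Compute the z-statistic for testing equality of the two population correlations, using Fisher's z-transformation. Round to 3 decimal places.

1.282

Fisher z-transforms: z1 = atanh(-0.399) = -0.422459, z2 = atanh(-0.566) = -0.641618; difference d = 0.219159
Var(d) = 1/88 + 1/56 = 0.0113636 + 0.0178571 = 0.0292207
z = d/√Var(d) = 0.219159 / √0.0292207 = 0.219159 / 0.170941 = 1.282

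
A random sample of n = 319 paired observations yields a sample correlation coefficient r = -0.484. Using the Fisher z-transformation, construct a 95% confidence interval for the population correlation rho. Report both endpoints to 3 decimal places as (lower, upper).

Fisher z: z_r = atanh(r) = ½·ln((1+(-0.484))/(1−(-0.484))) = -0.528195
SE(z) = 1/√(n−3) = 1/√316 = 0.056254
95% ⇒ z* = 1.960; margin = 1.960·0.056254 = 0.110258
CI on z-scale: (-0.638453, -0.417937)
Back-transform: tanh(-0.638453) = -0.563845, tanh(-0.417937) = -0.395191

(-0.564, -0.395)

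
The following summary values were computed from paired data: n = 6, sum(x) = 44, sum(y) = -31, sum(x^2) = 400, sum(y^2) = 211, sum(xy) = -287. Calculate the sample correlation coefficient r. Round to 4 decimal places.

-0.9516

S_xy = nΣxy − ΣxΣy = 6·(-287) − 44·(-31) = -1722 − (-1364) = -358
S_xx = nΣx² − (Σx)² = 6·400 − 44² = 2400 − 1936 = 464
S_yy = nΣy² − (Σy)² = 6·211 − (-31)² = 1266 − 961 = 305
r = S_xy / √(S_xx·S_yy) = -358 / √(464·305) = -358 / √141520 = -358 / 376.1914 = -0.9516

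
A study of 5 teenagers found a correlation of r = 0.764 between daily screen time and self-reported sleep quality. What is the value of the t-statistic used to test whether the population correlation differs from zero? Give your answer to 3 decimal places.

2.051

1 − r² = 1 − 0.583696 = 0.416304;  √(1−r²) = 0.645216
√(n−2) = √3 = 1.732051
t = r·√(n−2)/√(1−r²) = 0.764 · 1.732051 / 0.645216 = 2.051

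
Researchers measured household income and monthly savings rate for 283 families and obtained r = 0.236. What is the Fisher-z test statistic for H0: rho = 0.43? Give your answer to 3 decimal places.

z_r = atanh(0.236) = 0.240534,  z_0 = atanh(0.43) = 0.459897
SE = 1/√(n−3) = 1/√280 = 0.059761
z = (z_r − z_0)/SE = (0.240534 − 0.459897) / 0.059761 = -0.219363 / 0.059761 = -3.671

-3.671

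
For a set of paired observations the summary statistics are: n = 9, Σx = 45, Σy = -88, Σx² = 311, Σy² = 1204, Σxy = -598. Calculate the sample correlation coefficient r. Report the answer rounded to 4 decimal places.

-0.9192

S_xy = nΣxy − ΣxΣy = 9·(-598) − 45·(-88) = -5382 − (-3960) = -1422
S_xx = nΣx² − (Σx)² = 9·311 − 45² = 2799 − 2025 = 774
S_yy = nΣy² − (Σy)² = 9·1204 − (-88)² = 10836 − 7744 = 3092
r = S_xy / √(S_xx·S_yy) = -1422 / √(774·3092) = -1422 / √2393208 = -1422 / 1546.9997 = -0.9192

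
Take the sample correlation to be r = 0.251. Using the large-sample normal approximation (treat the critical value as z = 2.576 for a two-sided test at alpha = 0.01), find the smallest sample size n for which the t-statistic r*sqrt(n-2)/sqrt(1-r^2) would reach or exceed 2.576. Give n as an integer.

Need r·√(n−2)/√(1−r²) ≥ 2.576
√(n−2) ≥ 2.576·√(1−0.063001) / 0.251 = 2.576·0.967987 / 0.251 = 9.9344
n−2 ≥ 98.6923  ⇒  n ≥ 100.6923
Smallest integer n = 101

101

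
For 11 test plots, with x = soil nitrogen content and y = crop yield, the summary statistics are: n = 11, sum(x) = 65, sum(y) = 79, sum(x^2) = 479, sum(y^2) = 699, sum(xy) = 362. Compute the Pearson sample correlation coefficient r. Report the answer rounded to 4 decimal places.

S_xy = nΣxy − ΣxΣy = 11·362 − 65·79 = 3982 − 5135 = -1153
S_xx = nΣx² − (Σx)² = 11·479 − 65² = 5269 − 4225 = 1044
S_yy = nΣy² − (Σy)² = 11·699 − 79² = 7689 − 6241 = 1448
r = S_xy / √(S_xx·S_yy) = -1153 / √(1044·1448) = -1153 / √1511712 = -1153 / 1229.5170 = -0.9378

-0.9378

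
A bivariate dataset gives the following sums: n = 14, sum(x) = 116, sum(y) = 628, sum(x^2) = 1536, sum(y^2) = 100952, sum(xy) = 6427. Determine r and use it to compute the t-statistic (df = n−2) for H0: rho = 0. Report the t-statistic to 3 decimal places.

S_xy = nΣxy − ΣxΣy = 14·6427 − 116·628 = 89978 − 72848 = 17130
S_xx = nΣx² − (Σx)² = 14·1536 − 116² = 21504 − 13456 = 8048
S_yy = nΣy² − (Σy)² = 14·100952 − 628² = 1413328 − 394384 = 1018944
r = S_xy / √(S_xx·S_yy) = 17130 / √(8048·1018944) = 17130 / √8200461312 = 17130 / 90556.3985 = 0.1892
t = r·√(n−2)/√(1−r²) = 0.1892·√12 / √(1−0.035797) = 0.655408 / 0.981938 = 0.667

0.667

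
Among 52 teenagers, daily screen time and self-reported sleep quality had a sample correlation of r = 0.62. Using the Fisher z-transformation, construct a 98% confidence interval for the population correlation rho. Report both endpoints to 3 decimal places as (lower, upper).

(0.374, 0.785)

Fisher z: z_r = atanh(r) = ½·ln((1+0.62)/(1−0.62)) = 0.725005
SE(z) = 1/√(n−3) = 1/√49 = 0.142857
98% ⇒ z* = 2.326; margin = 2.326·0.142857 = 0.332285
CI on z-scale: (0.392720, 1.057290)
Back-transform: tanh(0.392720) = 0.373703, tanh(1.057290) = 0.784624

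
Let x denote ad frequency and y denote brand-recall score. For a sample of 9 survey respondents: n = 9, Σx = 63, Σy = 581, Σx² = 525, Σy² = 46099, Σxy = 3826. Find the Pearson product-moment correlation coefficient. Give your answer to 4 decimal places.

S_xy = nΣxy − ΣxΣy = 9·3826 − 63·581 = 34434 − 36603 = -2169
S_xx = nΣx² − (Σx)² = 9·525 − 63² = 4725 − 3969 = 756
S_yy = nΣy² − (Σy)² = 9·46099 − 581² = 414891 − 337561 = 77330
r = S_xy / √(S_xx·S_yy) = -2169 / √(756·77330) = -2169 / √58461480 = -2169 / 7646.0107 = -0.2837

-0.2837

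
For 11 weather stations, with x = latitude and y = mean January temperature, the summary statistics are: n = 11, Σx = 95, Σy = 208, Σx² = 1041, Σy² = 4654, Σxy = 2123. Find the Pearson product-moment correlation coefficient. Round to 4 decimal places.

S_xy = nΣxy − ΣxΣy = 11·2123 − 95·208 = 23353 − 19760 = 3593
S_xx = nΣx² − (Σx)² = 11·1041 − 95² = 11451 − 9025 = 2426
S_yy = nΣy² − (Σy)² = 11·4654 − 208² = 51194 − 43264 = 7930
r = S_xy / √(S_xx·S_yy) = 3593 / √(2426·7930) = 3593 / √19238180 = 3593 / 4386.1350 = 0.8192

0.8192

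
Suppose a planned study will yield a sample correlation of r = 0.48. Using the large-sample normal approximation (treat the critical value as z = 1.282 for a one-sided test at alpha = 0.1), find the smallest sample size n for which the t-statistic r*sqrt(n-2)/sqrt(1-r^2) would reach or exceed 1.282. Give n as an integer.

r√(n−2)/√(1−r²) ≥ 1.282  ⇔  n−2 ≥ (1.282)²·(1−r²)/r²
(1−r²)/r² = (1−0.2304)/0.2304 = 3.3403
n ≥ 2 + 1.643524·3.3403 = 2 + 5.4899 = 7.4899
⌈7.4899⌉ = 8

8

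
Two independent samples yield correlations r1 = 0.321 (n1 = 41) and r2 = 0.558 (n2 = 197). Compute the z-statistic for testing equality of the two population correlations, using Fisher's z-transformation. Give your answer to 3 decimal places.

z1 = atanh(0.321) = 0.332762,  z2 = atanh(0.558) = 0.629924
SE = √(1/(n1−3) + 1/(n2−3)) = √(1/38 + 1/194) = √(0.0263158 + 0.0051546) = √0.0314704 = 0.177399
z = (z1 − z2)/SE = (0.332762 − 0.629924) / 0.177399 = -0.297162 / 0.177399 = -1.675

-1.675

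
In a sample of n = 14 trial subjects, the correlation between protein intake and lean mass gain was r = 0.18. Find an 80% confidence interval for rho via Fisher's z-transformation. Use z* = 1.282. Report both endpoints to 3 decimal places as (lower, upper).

(-0.202, 0.514)

Fisher z: z_r = atanh(r) = ½·ln((1+0.18)/(1−0.18)) = 0.181983
SE(z) = 1/√(n−3) = 1/√11 = 0.301511
80% ⇒ z* = 1.282; margin = 1.282·0.301511 = 0.386537
CI on z-scale: (-0.204554, 0.568520)
Back-transform: tanh(-0.204554) = -0.201748, tanh(0.568520) = 0.514272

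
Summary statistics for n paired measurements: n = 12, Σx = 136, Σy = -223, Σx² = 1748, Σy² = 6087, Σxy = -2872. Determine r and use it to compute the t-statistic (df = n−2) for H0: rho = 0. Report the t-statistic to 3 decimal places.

-2.050

S_xy = nΣxy − ΣxΣy = 12·(-2872) − 136·(-223) = -34464 − (-30328) = -4136
S_xx = nΣx² − (Σx)² = 12·1748 − 136² = 20976 − 18496 = 2480
S_yy = nΣy² − (Σy)² = 12·6087 − (-223)² = 73044 − 49729 = 23315
r = S_xy / √(S_xx·S_yy) = -4136 / √(2480·23315) = -4136 / √57821200 = -4136 / 7604.0252 = -0.5439
t = r·√(n−2)/√(1−r²) = -0.5439·√10 / √(1−0.295827) = -1.719963 / 0.839150 = -2.050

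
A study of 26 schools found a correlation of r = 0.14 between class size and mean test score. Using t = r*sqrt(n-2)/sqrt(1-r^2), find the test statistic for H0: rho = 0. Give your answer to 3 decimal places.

0.693

1 − r² = 1 − 0.0196 = 0.9804;  √(1−r²) = 0.990152
√(n−2) = √24 = 4.898979
t = r·√(n−2)/√(1−r²) = 0.14 · 4.898979 / 0.990152 = 0.693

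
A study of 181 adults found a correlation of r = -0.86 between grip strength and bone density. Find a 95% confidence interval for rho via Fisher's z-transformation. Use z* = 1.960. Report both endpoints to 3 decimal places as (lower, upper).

(-0.894, -0.817)

z_r = atanh(-0.86) = -1.293345;  SE = 1/√(n−3) = 1/√178 = 0.074953
z-limits: -1.293345 ± 1.960·0.074953 = -1.293345 ± 0.146908 = [-1.440253, -1.146437]
ρ-limits: (tanh -1.440253, tanh -1.146437) = (-0.894, -0.817)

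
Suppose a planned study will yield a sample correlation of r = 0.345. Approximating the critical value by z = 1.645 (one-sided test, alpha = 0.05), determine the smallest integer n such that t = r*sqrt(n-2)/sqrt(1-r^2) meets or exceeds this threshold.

r√(n−2)/√(1−r²) ≥ 1.645  ⇔  n−2 ≥ (1.645)²·(1−r²)/r²
(1−r²)/r² = (1−0.119025)/0.119025 = 7.4016
n ≥ 2 + 2.706025·7.4016 = 2 + 20.0289 = 22.0289
⌈22.0289⌉ = 23

23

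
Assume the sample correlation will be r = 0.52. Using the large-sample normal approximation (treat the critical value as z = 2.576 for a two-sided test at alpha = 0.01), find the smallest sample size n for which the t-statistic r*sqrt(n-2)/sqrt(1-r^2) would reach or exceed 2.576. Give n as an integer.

Need r·√(n−2)/√(1−r²) ≥ 2.576
√(n−2) ≥ 2.576·√(1−0.2704) / 0.52 = 2.576·0.854166 / 0.52 = 4.2314
n−2 ≥ 17.9047  ⇒  n ≥ 19.9047
Smallest integer n = 20

20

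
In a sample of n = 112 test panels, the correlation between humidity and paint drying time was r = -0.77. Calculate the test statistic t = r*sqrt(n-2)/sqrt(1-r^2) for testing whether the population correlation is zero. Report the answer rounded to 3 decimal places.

1 − r² = 1 − 0.5929 = 0.4071;  √(1−r²) = 0.638044
√(n−2) = √110 = 10.488088
t = r·√(n−2)/√(1−r²) = -0.77 · 10.488088 / 0.638044 = -12.657

-12.657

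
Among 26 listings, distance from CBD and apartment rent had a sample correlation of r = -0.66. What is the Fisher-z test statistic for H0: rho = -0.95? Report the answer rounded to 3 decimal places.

z_r = atanh(-0.66) = -0.792814,  z_0 = atanh(-0.95) = -1.831781
SE = 1/√(n−3) = 1/√23 = 0.208514
z = (z_r − z_0)/SE = (-0.792814 − (-1.831781)) / 0.208514 = 1.038967 / 0.208514 = 4.983

4.983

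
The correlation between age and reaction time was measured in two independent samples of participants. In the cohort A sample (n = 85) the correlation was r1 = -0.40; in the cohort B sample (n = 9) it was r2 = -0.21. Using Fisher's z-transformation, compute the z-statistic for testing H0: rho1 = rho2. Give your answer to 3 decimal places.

Fisher z-transforms: z1 = atanh(-0.40) = -0.423649, z2 = atanh(-0.21) = -0.213171; difference d = -0.210478
Var(d) = 1/82 + 1/6 = 0.0121951 + 0.1666667 = 0.1788618
z = d/√Var(d) = -0.210478 / √0.1788618 = -0.210478 / 0.422921 = -0.498

-0.498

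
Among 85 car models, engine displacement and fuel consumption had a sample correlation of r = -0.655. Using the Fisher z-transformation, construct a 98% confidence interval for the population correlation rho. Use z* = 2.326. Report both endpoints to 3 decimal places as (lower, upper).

z_r = atanh(-0.655) = -0.784006;  SE = 1/√(n−3) = 1/√82 = 0.110432
z-limits: -0.784006 ± 2.326·0.110432 = -0.784006 ± 0.256865 = [-1.040871, -0.527141]
ρ-limits: (tanh -1.040871, tanh -0.527141) = (-0.778, -0.483)

(-0.778, -0.483)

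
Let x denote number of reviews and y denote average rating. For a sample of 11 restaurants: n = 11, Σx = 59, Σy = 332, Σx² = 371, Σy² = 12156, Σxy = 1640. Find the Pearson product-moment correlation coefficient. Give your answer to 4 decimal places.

-0.4123

Numerator: nΣxy − (Σx)(Σy) = 11·1640 − (59)(332) = -1548
Denominator: √[(nΣx²−(Σx)²)(nΣy²−(Σy)²)]
  nΣx²−(Σx)² = 11·371 − 3481 = 600;  nΣy²−(Σy)² = 11·12156 − 110224 = 23492
  √(600·23492) = √14095200 = 3754.3575
r = -1548 / 3754.3575 = -0.4123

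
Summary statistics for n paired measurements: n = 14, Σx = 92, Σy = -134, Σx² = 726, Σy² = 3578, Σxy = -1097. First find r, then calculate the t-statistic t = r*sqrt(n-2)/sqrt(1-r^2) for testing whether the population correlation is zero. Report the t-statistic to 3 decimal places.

-1.557

Numerator: nΣxy − (Σx)(Σy) = 14·(-1097) − (92)(-134) = -3030
Denominator: √[(nΣx²−(Σx)²)(nΣy²−(Σy)²)]
  nΣx²−(Σx)² = 14·726 − 8464 = 1700;  nΣy²−(Σy)² = 14·3578 − 17956 = 32136
  √(1700·32136) = √54631200 = 7391.2922
r = -3030 / 7391.2922 = -0.4099
t = r·√(n−2)/√(1−r²) = -0.4099·√12 / √(1−0.168018) = -1.419935 / 0.912130 = -1.557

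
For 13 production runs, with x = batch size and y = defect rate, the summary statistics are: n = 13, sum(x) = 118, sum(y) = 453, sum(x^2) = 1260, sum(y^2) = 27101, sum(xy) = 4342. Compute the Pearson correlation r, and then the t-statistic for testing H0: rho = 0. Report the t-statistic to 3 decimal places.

0.529

Numerator: nΣxy − (Σx)(Σy) = 13·4342 − (118)(453) = 2992
Denominator: √[(nΣx²−(Σx)²)(nΣy²−(Σy)²)]
  nΣx²−(Σx)² = 13·1260 − 13924 = 2456;  nΣy²−(Σy)² = 13·27101 − 205209 = 147104
  √(2456·147104) = √361287424 = 19007.5623
r = 2992 / 19007.5623 = 0.1574
t = r·√(n−2)/√(1−r²) = 0.1574·√11 / √(1−0.024775) = 0.522037 / 0.987535 = 0.529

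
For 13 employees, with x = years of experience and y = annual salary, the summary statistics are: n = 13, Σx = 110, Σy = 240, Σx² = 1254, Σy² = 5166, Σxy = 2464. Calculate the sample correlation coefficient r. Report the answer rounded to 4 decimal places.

0.8887

S_xy = nΣxy − ΣxΣy = 13·2464 − 110·240 = 32032 − 26400 = 5632
S_xx = nΣx² − (Σx)² = 13·1254 − 110² = 16302 − 12100 = 4202
S_yy = nΣy² − (Σy)² = 13·5166 − 240² = 67158 − 57600 = 9558
r = S_xy / √(S_xx·S_yy) = 5632 / √(4202·9558) = 5632 / √40162716 = 5632 / 6337.4061 = 0.8887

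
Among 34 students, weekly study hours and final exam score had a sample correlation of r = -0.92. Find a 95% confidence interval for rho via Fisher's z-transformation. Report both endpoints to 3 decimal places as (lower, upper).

(-0.960, -0.845)

z_r = atanh(-0.92) = -1.589027;  SE = 1/√(n−3) = 1/√31 = 0.179605
z-limits: -1.589027 ± 1.960·0.179605 = -1.589027 ± 0.352026 = [-1.941053, -1.237001]
ρ-limits: (tanh -1.941053, tanh -1.237001) = (-0.960, -0.845)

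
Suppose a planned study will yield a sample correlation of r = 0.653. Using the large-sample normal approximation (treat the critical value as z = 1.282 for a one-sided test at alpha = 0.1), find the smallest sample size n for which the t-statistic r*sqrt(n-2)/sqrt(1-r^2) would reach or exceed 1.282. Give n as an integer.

5

Need r·√(n−2)/√(1−r²) ≥ 1.282
√(n−2) ≥ 1.282·√(1−0.426409) / 0.653 = 1.282·0.757358 / 0.653 = 1.4869
n−2 ≥ 2.2109  ⇒  n ≥ 4.2109
Smallest integer n = 5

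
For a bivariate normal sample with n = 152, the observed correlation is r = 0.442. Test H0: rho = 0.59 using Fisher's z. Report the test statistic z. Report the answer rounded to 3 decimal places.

Fisher z: atanh(0.442) = 0.474714, atanh(0.59) = 0.677666
z = (z_r − z_0)·√(n−3) = (0.474714 − 0.677666)·√149 = -0.202952 · 12.206556 = -2.477

-2.477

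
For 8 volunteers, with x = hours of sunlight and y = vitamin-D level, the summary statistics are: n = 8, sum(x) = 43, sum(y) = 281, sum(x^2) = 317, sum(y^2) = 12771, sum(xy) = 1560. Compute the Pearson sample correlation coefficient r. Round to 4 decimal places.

S_xy = nΣxy − ΣxΣy = 8·1560 − 43·281 = 12480 − 12083 = 397
S_xx = nΣx² − (Σx)² = 8·317 − 43² = 2536 − 1849 = 687
S_yy = nΣy² − (Σy)² = 8·12771 − 281² = 102168 − 78961 = 23207
r = S_xy / √(S_xx·S_yy) = 397 / √(687·23207) = 397 / √15943209 = 397 / 3992.8948 = 0.0994

0.0994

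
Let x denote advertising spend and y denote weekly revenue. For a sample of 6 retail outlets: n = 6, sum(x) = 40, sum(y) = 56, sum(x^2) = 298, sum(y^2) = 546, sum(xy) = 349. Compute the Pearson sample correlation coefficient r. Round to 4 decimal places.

Numerator: nΣxy − (Σx)(Σy) = 6·349 − (40)(56) = -146
Denominator: √[(nΣx²−(Σx)²)(nΣy²−(Σy)²)]
  nΣx²−(Σx)² = 6·298 − 1600 = 188;  nΣy²−(Σy)² = 6·546 − 3136 = 140
  √(188·140) = √26320 = 162.2344
r = -146 / 162.2344 = -0.8999

-0.8999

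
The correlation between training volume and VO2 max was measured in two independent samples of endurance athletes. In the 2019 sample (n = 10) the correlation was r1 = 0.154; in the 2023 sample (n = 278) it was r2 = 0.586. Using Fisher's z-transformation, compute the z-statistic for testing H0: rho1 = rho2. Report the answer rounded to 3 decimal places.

-1.349

Fisher z-transforms: z1 = atanh(0.154) = 0.155235, z2 = atanh(0.586) = 0.671552; difference d = -0.516317
Var(d) = 1/7 + 1/275 = 0.1428571 + 0.0036364 = 0.1464935
z = d/√Var(d) = -0.516317 / √0.1464935 = -0.516317 / 0.382745 = -1.349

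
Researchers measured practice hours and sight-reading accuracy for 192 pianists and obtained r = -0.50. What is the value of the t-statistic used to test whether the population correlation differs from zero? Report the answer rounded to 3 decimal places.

-7.958

1 − r² = 1 − 0.2500 = 0.7500;  √(1−r²) = 0.866025
√(n−2) = √190 = 13.784049
t = r·√(n−2)/√(1−r²) = -0.50 · 13.784049 / 0.866025 = -7.958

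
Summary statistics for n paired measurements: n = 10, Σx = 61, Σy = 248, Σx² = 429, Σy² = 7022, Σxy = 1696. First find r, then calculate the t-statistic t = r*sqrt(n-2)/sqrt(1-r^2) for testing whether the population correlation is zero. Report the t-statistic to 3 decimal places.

Numerator: nΣxy − (Σx)(Σy) = 10·1696 − (61)(248) = 1832
Denominator: √[(nΣx²−(Σx)²)(nΣy²−(Σy)²)]
  nΣx²−(Σx)² = 10·429 − 3721 = 569;  nΣy²−(Σy)² = 10·7022 − 61504 = 8716
  √(569·8716) = √4959404 = 2226.9719
r = 1832 / 2226.9719 = 0.8226
t = r·√(n−2)/√(1−r²) = 0.8226·√8 / √(1−0.676671) = 2.326664 / 0.568620 = 4.092

4.092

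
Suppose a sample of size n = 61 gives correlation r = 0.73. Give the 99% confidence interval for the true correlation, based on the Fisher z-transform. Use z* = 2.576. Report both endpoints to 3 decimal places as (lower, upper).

(0.530, 0.853)

Fisher z: z_r = atanh(r) = ½·ln((1+0.73)/(1−0.73)) = 0.928727
SE(z) = 1/√(n−3) = 1/√58 = 0.131306
99% ⇒ z* = 2.576; margin = 2.576·0.131306 = 0.338244
CI on z-scale: (0.590483, 1.266971)
Back-transform: tanh(0.590483) = 0.530243, tanh(1.266971) = 0.852975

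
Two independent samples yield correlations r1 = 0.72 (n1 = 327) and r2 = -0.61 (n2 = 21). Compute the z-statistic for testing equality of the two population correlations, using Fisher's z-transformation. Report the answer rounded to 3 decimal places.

Fisher z-transforms: z1 = atanh(0.72) = 0.907645, z2 = atanh(-0.61) = -0.708921; difference d = 1.616566
Var(d) = 1/324 + 1/18 = 0.0030864 + 0.0555556 = 0.0586420
z = d/√Var(d) = 1.616566 / √0.0586420 = 1.616566 / 0.242161 = 6.676

6.676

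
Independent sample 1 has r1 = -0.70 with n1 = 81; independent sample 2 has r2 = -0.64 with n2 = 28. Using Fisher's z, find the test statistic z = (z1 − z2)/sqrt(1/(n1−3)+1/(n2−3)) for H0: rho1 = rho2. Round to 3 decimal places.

-0.475

z1 = atanh(-0.70) = -0.867301,  z2 = atanh(-0.64) = -0.758174
SE = √(1/(n1−3) + 1/(n2−3)) = √(1/78 + 1/25) = √(0.0128205 + 0.0400000) = √0.0528205 = 0.229827
z = (z1 − z2)/SE = (-0.867301 − (-0.758174)) / 0.229827 = -0.109127 / 0.229827 = -0.475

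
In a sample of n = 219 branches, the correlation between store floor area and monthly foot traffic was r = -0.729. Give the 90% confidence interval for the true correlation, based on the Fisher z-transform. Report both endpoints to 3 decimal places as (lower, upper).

(-0.777, -0.672)

z_r = atanh(-0.729) = -0.926590;  SE = 1/√(n−3) = 1/√216 = 0.068041
z-limits: -0.926590 ± 1.645·0.068041 = -0.926590 ± 0.111927 = [-1.038517, -0.814663]
ρ-limits: (tanh -1.038517, tanh -0.814663) = (-0.777, -0.672)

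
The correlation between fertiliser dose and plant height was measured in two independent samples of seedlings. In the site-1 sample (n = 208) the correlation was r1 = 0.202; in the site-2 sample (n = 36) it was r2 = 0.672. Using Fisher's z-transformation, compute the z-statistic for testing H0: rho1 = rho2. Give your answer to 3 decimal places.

z1 = atanh(0.202) = 0.204817,  z2 = atanh(0.672) = 0.814381
SE = √(1/(n1−3) + 1/(n2−3)) = √(1/205 + 1/33) = √(0.0048780 + 0.0303030) = √0.0351810 = 0.187566
z = (z1 − z2)/SE = (0.204817 − 0.814381) / 0.187566 = -0.609564 / 0.187566 = -3.250

-3.250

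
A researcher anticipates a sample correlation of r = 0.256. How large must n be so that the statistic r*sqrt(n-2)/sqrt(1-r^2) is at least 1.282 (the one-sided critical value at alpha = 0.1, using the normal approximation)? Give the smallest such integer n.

r√(n−2)/√(1−r²) ≥ 1.282  ⇔  n−2 ≥ (1.282)²·(1−r²)/r²
(1−r²)/r² = (1−0.065536)/0.065536 = 14.2588
n ≥ 2 + 1.643524·14.2588 = 2 + 23.4347 = 25.4347
⌈25.4347⌉ = 26

26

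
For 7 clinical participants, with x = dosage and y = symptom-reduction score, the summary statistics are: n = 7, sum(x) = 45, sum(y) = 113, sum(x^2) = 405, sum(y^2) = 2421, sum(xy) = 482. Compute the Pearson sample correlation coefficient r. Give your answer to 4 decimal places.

Numerator: nΣxy − (Σx)(Σy) = 7·482 − (45)(113) = -1711
Denominator: √[(nΣx²−(Σx)²)(nΣy²−(Σy)²)]
  nΣx²−(Σx)² = 7·405 − 2025 = 810;  nΣy²−(Σy)² = 7·2421 − 12769 = 4178
  √(810·4178) = √3384180 = 1839.6141
r = -1711 / 1839.6141 = -0.9301

-0.9301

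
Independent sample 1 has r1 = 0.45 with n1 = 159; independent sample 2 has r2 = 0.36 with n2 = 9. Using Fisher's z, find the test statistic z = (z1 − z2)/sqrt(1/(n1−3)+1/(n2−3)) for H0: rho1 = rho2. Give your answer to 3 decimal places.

0.259

z1 = atanh(0.45) = 0.484700,  z2 = atanh(0.36) = 0.376886
SE = √(1/(n1−3) + 1/(n2−3)) = √(1/156 + 1/6) = √(0.0064103 + 0.1666667) = √0.1730770 = 0.416025
z = (z1 − z2)/SE = (0.484700 − 0.376886) / 0.416025 = 0.107814 / 0.416025 = 0.259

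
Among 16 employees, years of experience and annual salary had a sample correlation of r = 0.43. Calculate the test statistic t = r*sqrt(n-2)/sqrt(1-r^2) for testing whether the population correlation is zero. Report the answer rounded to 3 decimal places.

1 − r² = 1 − 0.1849 = 0.8151;  √(1−r²) = 0.902829
√(n−2) = √14 = 3.741657
t = r·√(n−2)/√(1−r²) = 0.43 · 3.741657 / 0.902829 = 1.782

1.782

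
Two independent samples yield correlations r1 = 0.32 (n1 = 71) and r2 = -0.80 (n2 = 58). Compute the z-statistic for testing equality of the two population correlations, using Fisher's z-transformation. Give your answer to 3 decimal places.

7.887

Fisher z-transforms: z1 = atanh(0.32) = 0.331647, z2 = atanh(-0.80) = -1.098612; difference d = 1.430259
Var(d) = 1/68 + 1/55 = 0.0147059 + 0.0181818 = 0.0328877
z = d/√Var(d) = 1.430259 / √0.0328877 = 1.430259 / 0.181350 = 7.887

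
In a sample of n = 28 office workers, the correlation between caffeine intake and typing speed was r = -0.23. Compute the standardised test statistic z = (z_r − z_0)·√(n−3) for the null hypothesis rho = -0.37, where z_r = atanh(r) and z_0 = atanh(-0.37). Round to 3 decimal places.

Fisher z: atanh(-0.23) = -0.234189, atanh(-0.37) = -0.388423
z = (z_r − z_0)·√(n−3) = (-0.234189 − (-0.388423))·√25 = 0.154234 · 5.000000 = 0.771

0.771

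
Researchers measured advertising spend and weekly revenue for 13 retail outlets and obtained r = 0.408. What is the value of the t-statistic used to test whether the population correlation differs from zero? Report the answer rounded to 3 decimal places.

1.482

1 − r² = 1 − 0.166464 = 0.833536;  √(1−r²) = 0.912982
√(n−2) = √11 = 3.316625
t = r·√(n−2)/√(1−r²) = 0.408 · 3.316625 / 0.912982 = 1.482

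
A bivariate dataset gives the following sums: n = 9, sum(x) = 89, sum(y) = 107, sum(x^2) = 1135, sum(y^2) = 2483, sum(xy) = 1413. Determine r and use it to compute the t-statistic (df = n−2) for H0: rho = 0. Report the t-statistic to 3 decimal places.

2.197

S_xy = nΣxy − ΣxΣy = 9·1413 − 89·107 = 12717 − 9523 = 3194
S_xx = nΣx² − (Σx)² = 9·1135 − 89² = 10215 − 7921 = 2294
S_yy = nΣy² − (Σy)² = 9·2483 − 107² = 22347 − 11449 = 10898
r = S_xy / √(S_xx·S_yy) = 3194 / √(2294·10898) = 3194 / √25000012 = 3194 / 5000.0012 = 0.6388
t = r·√(n−2)/√(1−r²) = 0.6388·√7 / √(1−0.408065) = 1.690106 / 0.769373 = 2.197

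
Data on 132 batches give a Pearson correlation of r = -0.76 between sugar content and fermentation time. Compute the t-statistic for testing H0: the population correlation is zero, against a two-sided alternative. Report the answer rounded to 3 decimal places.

t = r·√(n−2) / √(1−r²) with r = -0.76, n = 132
  = -0.76·√130 / √(1 − 0.5776)
  = -0.76·11.401754 / 0.649923
  = -8.665333 / 0.649923 = -13.333

-13.333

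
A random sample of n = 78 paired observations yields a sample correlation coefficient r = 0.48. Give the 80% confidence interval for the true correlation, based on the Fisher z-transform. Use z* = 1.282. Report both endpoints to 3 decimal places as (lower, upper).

(0.358, 0.586)

z_r = atanh(0.48) = 0.522984;  SE = 1/√(n−3) = 1/√75 = 0.115470
z-limits: 0.522984 ± 1.282·0.115470 = 0.522984 ± 0.148033 = [0.374951, 0.671017]
ρ-limits: (tanh 0.374951, tanh 0.671017) = (0.358, 0.586)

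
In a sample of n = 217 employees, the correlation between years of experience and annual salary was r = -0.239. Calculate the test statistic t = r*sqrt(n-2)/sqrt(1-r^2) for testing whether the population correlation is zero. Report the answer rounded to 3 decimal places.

-3.609

t = r·√(n−2) / √(1−r²) with r = -0.239, n = 217
  = -0.239·√215 / √(1 − 0.057121)
  = -0.239·14.662878 / 0.971020
  = -3.504428 / 0.971020 = -3.609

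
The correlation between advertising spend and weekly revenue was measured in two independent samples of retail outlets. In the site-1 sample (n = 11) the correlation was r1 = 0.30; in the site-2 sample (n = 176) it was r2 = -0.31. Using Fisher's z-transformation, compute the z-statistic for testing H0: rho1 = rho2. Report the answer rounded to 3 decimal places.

1.742

z1 = atanh(0.30) = 0.309520,  z2 = atanh(-0.31) = -0.320545
SE = √(1/(n1−3) + 1/(n2−3)) = √(1/8 + 1/173) = √(0.1250000 + 0.0057803) = √0.1307803 = 0.361636
z = (z1 − z2)/SE = (0.309520 − (-0.320545)) / 0.361636 = 0.630065 / 0.361636 = 1.742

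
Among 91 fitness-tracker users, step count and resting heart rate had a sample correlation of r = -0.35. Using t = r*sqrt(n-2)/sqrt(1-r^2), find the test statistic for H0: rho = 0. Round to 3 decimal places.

t = r·√(n−2) / √(1−r²) with r = -0.35, n = 91
  = -0.35·√89 / √(1 − 0.1225)
  = -0.35·9.433981 / 0.936750
  = -3.301893 / 0.936750 = -3.525

-3.525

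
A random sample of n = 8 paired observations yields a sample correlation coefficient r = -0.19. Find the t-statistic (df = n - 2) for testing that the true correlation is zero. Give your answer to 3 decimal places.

t = r·√(n−2) / √(1−r²) with r = -0.19, n = 8
  = -0.19·√6 / √(1 − 0.0361)
  = -0.19·2.449490 / 0.981784
  = -0.465403 / 0.981784 = -0.474

-0.474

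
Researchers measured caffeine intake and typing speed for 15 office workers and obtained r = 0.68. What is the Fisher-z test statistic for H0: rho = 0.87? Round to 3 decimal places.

z_r = atanh(0.68) = 0.829114,  z_0 = atanh(0.87) = 1.333080
SE = 1/√(n−3) = 1/√12 = 0.288675
z = (z_r − z_0)/SE = (0.829114 − 1.333080) / 0.288675 = -0.503966 / 0.288675 = -1.746

-1.746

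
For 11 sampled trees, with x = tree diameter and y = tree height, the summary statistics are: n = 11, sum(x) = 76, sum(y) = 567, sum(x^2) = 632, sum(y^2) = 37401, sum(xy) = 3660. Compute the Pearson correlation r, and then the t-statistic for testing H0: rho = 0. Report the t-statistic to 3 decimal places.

S_xy = nΣxy − ΣxΣy = 11·3660 − 76·567 = 40260 − 43092 = -2832
S_xx = nΣx² − (Σx)² = 11·632 − 76² = 6952 − 5776 = 1176
S_yy = nΣy² − (Σy)² = 11·37401 − 567² = 411411 − 321489 = 89922
r = S_xy / √(S_xx·S_yy) = -2832 / √(1176·89922) = -2832 / √105748272 = -2832 / 10283.3979 = -0.2754
t = r·√(n−2)/√(1−r²) = -0.2754·√9 / √(1−0.075845) = -0.826200 / 0.961330 = -0.859

-0.859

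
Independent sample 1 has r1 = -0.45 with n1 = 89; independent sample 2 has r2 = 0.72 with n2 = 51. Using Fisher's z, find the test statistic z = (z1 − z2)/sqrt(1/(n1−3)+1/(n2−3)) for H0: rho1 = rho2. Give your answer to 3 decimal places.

Fisher z-transforms: z1 = atanh(-0.45) = -0.484700, z2 = atanh(0.72) = 0.907645; difference d = -1.392345
Var(d) = 1/86 + 1/48 = 0.0116279 + 0.0208333 = 0.0324612
z = d/√Var(d) = -1.392345 / √0.0324612 = -1.392345 / 0.180170 = -7.728

-7.728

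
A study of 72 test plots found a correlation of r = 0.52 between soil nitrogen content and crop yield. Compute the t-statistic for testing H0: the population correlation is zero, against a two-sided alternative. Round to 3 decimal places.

5.093

1 − r² = 1 − 0.2704 = 0.7296;  √(1−r²) = 0.854166
√(n−2) = √70 = 8.366600
t = r·√(n−2)/√(1−r²) = 0.52 · 8.366600 / 0.854166 = 5.093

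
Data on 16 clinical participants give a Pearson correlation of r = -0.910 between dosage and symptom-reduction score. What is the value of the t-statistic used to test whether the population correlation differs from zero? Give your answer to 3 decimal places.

1 − r² = 1 − 0.828100 = 0.171900;  √(1−r²) = 0.414608
√(n−2) = √14 = 3.741657
t = r·√(n−2)/√(1−r²) = -0.910 · 3.741657 / 0.414608 = -8.212

-8.212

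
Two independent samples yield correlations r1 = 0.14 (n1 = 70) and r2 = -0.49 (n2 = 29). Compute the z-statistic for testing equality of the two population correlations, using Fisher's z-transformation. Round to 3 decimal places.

2.930

z1 = atanh(0.14) = 0.140926,  z2 = atanh(-0.49) = -0.536060
SE = √(1/(n1−3) + 1/(n2−3)) = √(1/67 + 1/26) = √(0.0149254 + 0.0384615) = √0.0533869 = 0.231056
z = (z1 − z2)/SE = (0.140926 − (-0.536060)) / 0.231056 = 0.676986 / 0.231056 = 2.930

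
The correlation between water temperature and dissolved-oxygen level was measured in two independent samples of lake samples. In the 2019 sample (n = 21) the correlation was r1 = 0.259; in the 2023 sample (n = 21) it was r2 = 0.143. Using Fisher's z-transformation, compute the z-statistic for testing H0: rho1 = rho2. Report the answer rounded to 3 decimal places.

z1 = atanh(0.259) = 0.265036,  z2 = atanh(0.143) = 0.143987
SE = √(1/(n1−3) + 1/(n2−3)) = √(1/18 + 1/18) = √(0.0555556 + 0.0555556) = √0.1111112 = 0.333333
z = (z1 − z2)/SE = (0.265036 − 0.143987) / 0.333333 = 0.121049 / 0.333333 = 0.363

0.363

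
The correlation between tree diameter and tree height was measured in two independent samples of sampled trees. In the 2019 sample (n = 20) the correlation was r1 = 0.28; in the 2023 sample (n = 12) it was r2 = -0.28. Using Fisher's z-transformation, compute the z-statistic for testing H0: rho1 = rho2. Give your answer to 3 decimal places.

1.396

Fisher z-transforms: z1 = atanh(0.28) = 0.287682, z2 = atanh(-0.28) = -0.287682; difference d = 0.575364
Var(d) = 1/17 + 1/9 = 0.0588235 + 0.1111111 = 0.1699346
z = d/√Var(d) = 0.575364 / √0.1699346 = 0.575364 / 0.412231 = 1.396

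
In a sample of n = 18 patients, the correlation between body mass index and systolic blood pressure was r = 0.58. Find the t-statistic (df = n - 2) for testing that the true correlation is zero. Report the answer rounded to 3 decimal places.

2.848

1 − r² = 1 − 0.3364 = 0.6636;  √(1−r²) = 0.814616
√(n−2) = √16 = 4.000000
t = r·√(n−2)/√(1−r²) = 0.58 · 4.000000 / 0.814616 = 2.848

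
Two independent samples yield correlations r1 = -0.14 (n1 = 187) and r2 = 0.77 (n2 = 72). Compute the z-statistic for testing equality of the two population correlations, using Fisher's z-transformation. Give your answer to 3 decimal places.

z1 = atanh(-0.14) = -0.140926,  z2 = atanh(0.77) = 1.020328
SE = √(1/(n1−3) + 1/(n2−3)) = √(1/184 + 1/69) = √(0.0054348 + 0.0144928) = √0.0199276 = 0.141165
z = (z1 − z2)/SE = (-0.140926 − 1.020328) / 0.141165 = -1.161254 / 0.141165 = -8.226

-8.226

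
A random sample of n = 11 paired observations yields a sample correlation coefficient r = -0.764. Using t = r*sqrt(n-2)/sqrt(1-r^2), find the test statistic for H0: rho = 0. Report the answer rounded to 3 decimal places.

-3.552

t = r·√(n−2) / √(1−r²) with r = -0.764, n = 11
  = -0.764·√9 / √(1 − 0.583696)
  = -0.764·3.000000 / 0.645216
  = -2.292000 / 0.645216 = -3.552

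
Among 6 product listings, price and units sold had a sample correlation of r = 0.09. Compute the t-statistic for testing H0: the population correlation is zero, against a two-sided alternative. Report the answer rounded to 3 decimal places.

1 − r² = 1 − 0.0081 = 0.9919;  √(1−r²) = 0.995942
√(n−2) = √4 = 2.000000
t = r·√(n−2)/√(1−r²) = 0.09 · 2.000000 / 0.995942 = 0.181

0.181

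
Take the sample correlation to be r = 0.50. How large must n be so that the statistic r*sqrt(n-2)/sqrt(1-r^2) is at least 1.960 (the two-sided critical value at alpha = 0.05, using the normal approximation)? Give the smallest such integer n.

14

Need r·√(n−2)/√(1−r²) ≥ 1.960
√(n−2) ≥ 1.960·√(1−0.2500) / 0.50 = 1.960·0.866025 / 0.50 = 3.3948
n−2 ≥ 11.5247  ⇒  n ≥ 13.5247
Smallest integer n = 14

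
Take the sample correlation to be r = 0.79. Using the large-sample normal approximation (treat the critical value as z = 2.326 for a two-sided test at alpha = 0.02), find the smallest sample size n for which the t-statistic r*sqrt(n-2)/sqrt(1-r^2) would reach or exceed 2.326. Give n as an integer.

r√(n−2)/√(1−r²) ≥ 2.326  ⇔  n−2 ≥ (2.326)²·(1−r²)/r²
(1−r²)/r² = (1−0.6241)/0.6241 = 0.6023
n ≥ 2 + 5.410276·0.6023 = 2 + 3.2586 = 5.2586
⌈5.2586⌉ = 6

6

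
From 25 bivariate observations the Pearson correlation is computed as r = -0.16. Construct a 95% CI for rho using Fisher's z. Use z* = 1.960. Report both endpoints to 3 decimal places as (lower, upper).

Fisher z: z_r = atanh(r) = ½·ln((1+(-0.16))/(1−(-0.16))) = -0.161387
SE(z) = 1/√(n−3) = 1/√22 = 0.213201
95% ⇒ z* = 1.960; margin = 1.960·0.213201 = 0.417874
CI on z-scale: (-0.579261, 0.256487)
Back-transform: tanh(-0.579261) = -0.522128, tanh(0.256487) = 0.251007

(-0.522, 0.251)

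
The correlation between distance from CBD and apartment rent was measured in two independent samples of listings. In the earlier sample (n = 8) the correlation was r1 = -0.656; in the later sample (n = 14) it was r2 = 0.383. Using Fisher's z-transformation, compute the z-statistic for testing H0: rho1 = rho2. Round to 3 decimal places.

-2.205

Fisher z-transforms: z1 = atanh(-0.656) = -0.785759, z2 = atanh(0.383) = 0.403571; difference d = -1.189330
Var(d) = 1/5 + 1/11 = 0.2000000 + 0.0909091 = 0.2909091
z = d/√Var(d) = -1.189330 / √0.2909091 = -1.189330 / 0.539360 = -2.205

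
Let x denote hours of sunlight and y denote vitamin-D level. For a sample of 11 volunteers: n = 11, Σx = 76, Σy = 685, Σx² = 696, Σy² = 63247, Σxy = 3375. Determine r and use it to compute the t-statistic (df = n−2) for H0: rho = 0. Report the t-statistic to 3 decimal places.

-3.147

Numerator: nΣxy − (Σx)(Σy) = 11·3375 − (76)(685) = -14935
Denominator: √[(nΣx²−(Σx)²)(nΣy²−(Σy)²)]
  nΣx²−(Σx)² = 11·696 − 5776 = 1880;  nΣy²−(Σy)² = 11·63247 − 469225 = 226492
  √(1880·226492) = √425804960 = 20635.0420
r = -14935 / 20635.0420 = -0.7238
t = r·√(n−2)/√(1−r²) = -0.7238·√9 / √(1−0.523886) = -2.171400 / 0.690010 = -3.147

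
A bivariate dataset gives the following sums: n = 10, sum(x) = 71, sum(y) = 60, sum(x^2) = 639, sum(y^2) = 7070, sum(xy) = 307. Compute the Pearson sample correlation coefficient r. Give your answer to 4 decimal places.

S_xy = nΣxy − ΣxΣy = 10·307 − 71·60 = 3070 − 4260 = -1190
S_xx = nΣx² − (Σx)² = 10·639 − 71² = 6390 − 5041 = 1349
S_yy = nΣy² − (Σy)² = 10·7070 − 60² = 70700 − 3600 = 67100
r = S_xy / √(S_xx·S_yy) = -1190 / √(1349·67100) = -1190 / √90517900 = -1190 / 9514.0896 = -0.1251

-0.1251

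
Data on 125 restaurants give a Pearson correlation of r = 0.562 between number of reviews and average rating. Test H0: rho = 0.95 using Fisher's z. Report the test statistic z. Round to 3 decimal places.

Fisher z: atanh(0.562) = 0.635752, atanh(0.95) = 1.831781
z = (z_r − z_0)·√(n−3) = (0.635752 − 1.831781)·√122 = -1.196029 · 11.045361 = -13.211

-13.211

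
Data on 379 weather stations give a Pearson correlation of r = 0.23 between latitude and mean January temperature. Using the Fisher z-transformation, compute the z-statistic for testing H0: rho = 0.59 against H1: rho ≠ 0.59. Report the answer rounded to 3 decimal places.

z_r = atanh(0.23) = 0.234189,  z_0 = atanh(0.59) = 0.677666
SE = 1/√(n−3) = 1/√376 = 0.051571
z = (z_r − z_0)/SE = (0.234189 − 0.677666) / 0.051571 = -0.443477 / 0.051571 = -8.599

-8.599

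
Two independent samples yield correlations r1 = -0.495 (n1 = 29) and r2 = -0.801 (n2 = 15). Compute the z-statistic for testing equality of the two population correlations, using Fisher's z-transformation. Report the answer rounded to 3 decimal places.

1.601

z1 = atanh(-0.495) = -0.542662,  z2 = atanh(-0.801) = -1.101396
SE = √(1/(n1−3) + 1/(n2−3)) = √(1/26 + 1/12) = √(0.0384615 + 0.0833333) = √0.1217948 = 0.348991
z = (z1 − z2)/SE = (-0.542662 − (-1.101396)) / 0.348991 = 0.558734 / 0.348991 = 1.601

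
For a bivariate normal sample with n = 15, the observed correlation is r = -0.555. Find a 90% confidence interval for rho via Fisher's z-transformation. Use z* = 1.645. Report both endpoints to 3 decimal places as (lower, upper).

(-0.801, -0.150)

Fisher z: z_r = atanh(r) = ½·ln((1+(-0.555))/(1−(-0.555))) = -0.625578
SE(z) = 1/√(n−3) = 1/√12 = 0.288675
90% ⇒ z* = 1.645; margin = 1.645·0.288675 = 0.474870
CI on z-scale: (-1.100448, -0.150708)
Back-transform: tanh(-1.100448) = -0.800660, tanh(-0.150708) = -0.149577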